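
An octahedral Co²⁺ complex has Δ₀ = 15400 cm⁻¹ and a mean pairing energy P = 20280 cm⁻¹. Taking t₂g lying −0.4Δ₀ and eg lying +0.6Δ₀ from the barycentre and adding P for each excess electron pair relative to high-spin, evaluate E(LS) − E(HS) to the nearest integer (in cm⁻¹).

4880

Co²⁺: group 9, so d-count = 9 − 2 = 7.
High-spin d⁷ fills as t₂g⁵ eg² with CFSE 5(−0.4) + 2(+0.6) = -0.8Δ₀ = -12320 cm⁻¹.
For low-spin the configuration is t₂g⁶ eg¹: orbital energy -1.8 × 15400 = -27720 cm⁻¹, and 1 additional pair relative to high-spin adds 20280 cm⁻¹, giving -7440 cm⁻¹.
The difference is -7440 − (-12320) = 4880 cm⁻¹, so high-spin lies lower.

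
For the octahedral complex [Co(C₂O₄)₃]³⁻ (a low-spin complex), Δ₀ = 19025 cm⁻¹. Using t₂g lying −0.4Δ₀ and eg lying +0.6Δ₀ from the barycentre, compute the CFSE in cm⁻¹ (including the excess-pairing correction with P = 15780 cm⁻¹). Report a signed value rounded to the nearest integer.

Each C₂O₄²⁻ contributes -2; 3 × (-2) = -6. With overall charge -3, Co is in the +3 oxidation state.
Co sits in group 9; removing 3 electrons leaves Co³⁺ with 9 − 3 = 6 d electrons.
Electron filling gives t₂g⁶ eg⁰.
Orbital CFSE = 6(-0.4) + 0(0.6) = -2.4Δ₀ = -2.4 × 19025 = -45660 cm⁻¹.
High-spin d⁶ would be t₂g⁴ eg² with 1 pair; low-spin has 3, so 2 excess pairs cost +2P = +31560 cm⁻¹.
Net CFSE = -45660 + 31560 = -14100 cm⁻¹.

-14100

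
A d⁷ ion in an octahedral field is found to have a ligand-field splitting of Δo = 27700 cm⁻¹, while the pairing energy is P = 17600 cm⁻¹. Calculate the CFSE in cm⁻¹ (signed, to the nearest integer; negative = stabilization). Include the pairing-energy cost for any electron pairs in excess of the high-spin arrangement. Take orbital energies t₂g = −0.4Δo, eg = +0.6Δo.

Here Δo > P (27700 > 17600), so the low-spin state is favoured.
That gives t₂g⁶ eg¹.
Orbital CFSE = -1.8Δo = -1.8 × 27700 = -49860 cm⁻¹.
Excess pairs vs high-spin: 3 − 2 = 1; pairing cost = +17600 cm⁻¹.
Net CFSE = -49860 + 17600 = -32260 cm⁻¹.

-32260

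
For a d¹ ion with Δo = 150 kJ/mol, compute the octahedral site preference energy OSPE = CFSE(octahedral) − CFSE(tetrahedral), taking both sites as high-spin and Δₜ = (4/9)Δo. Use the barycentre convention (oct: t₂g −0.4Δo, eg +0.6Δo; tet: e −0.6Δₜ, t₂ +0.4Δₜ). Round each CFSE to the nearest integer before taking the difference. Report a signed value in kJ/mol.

In an octahedral site d¹ (HS) is t2g^1 e_g^0, giving CFSE(oct) = -0.4Δo = -60 kJ/mol.
Tetrahedral e^1 t2^0 gives -0.6Δₜ = -0.6 × (4/9) × 150 = -40 kJ/mol.
OSPE = CFSE(oct) − CFSE(tet) = -60 − (-40) = -20 kJ/mol.

-20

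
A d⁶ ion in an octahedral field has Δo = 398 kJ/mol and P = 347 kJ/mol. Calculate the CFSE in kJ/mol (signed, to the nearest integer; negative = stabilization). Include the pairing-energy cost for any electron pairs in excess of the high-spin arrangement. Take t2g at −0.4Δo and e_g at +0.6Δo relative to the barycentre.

With Δo > P the complex is low-spin.
Configuration: t2g^6 e_g^0.
Orbital CFSE = -2.4Δo = -2.4 × 398 = -955 kJ/mol.
Excess pairs vs high-spin: 3 − 1 = 2; pairing cost = +694 kJ/mol.
Net CFSE = -955 + 694 = -261 kJ/mol.

-261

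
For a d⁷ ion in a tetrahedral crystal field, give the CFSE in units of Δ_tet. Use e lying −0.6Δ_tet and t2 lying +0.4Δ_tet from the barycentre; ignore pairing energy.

Tetrahedral fields are weak (Δₜ ≈ 4/9 Δₒ), so electrons fill high-spin.
Configuration: e^4 t2^3.
CFSE = 4(-0.6Δ_tet) + 3(0.4Δ_tet) = -2.4Δ_tet + 1.2Δ_tet = -1.2Δ_tet.

-1.2 Δ_tet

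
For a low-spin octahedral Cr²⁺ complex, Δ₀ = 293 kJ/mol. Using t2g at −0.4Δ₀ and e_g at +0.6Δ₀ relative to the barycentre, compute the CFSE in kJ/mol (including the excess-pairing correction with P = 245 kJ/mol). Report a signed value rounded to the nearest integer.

Cr²⁺: group 6, so d-count = 6 − 2 = 4.
Electron filling gives t2g^4 e_g^0.
The orbital stabilization is -1.6Δ₀ = -1.6 × 293 = -469 kJ/mol.
Pairing penalty: 1 pair vs 0 in the high-spin reference → 1 extra × P = 245 kJ/mol.
Net CFSE = -469 + 245 = -224 kJ/mol.

-224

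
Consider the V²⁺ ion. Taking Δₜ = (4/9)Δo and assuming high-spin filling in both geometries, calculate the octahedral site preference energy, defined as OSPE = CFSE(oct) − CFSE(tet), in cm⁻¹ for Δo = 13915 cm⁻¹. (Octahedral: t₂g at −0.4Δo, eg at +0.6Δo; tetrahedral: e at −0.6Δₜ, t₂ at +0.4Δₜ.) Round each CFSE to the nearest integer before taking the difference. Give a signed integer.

V²⁺: group 5, so d-count = 5 − 2 = 3.
Octahedral (high-spin): t₂g³ eg⁰, CFSE = 3(−0.4) + 0(+0.6) = -1.2Δo = -1.2 × 13915 = -16698 cm⁻¹.
Tetrahedral: e² t₂¹, CFSE = 2(−0.6) + 1(+0.4) = -0.8Δₜ = -0.8 × (4/9) × 13915 = -4948 cm⁻¹.
Subtracting, OSPE = -16698 − (-4948) = -11750 cm⁻¹.

-11750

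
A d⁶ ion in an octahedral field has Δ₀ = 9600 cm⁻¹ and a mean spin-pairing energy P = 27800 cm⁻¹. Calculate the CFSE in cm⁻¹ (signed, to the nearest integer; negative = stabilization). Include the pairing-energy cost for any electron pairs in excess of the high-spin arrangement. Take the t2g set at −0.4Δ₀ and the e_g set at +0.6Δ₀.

Δ₀ < P, so pairing is avoided: the ground state is high-spin.
That gives t2g^4 e_g^2.
Orbital CFSE = -0.4Δ₀ = -0.4 × 9600 = -3840 cm⁻¹.
High-spin has no excess pairs, so no pairing correction applies.

-3840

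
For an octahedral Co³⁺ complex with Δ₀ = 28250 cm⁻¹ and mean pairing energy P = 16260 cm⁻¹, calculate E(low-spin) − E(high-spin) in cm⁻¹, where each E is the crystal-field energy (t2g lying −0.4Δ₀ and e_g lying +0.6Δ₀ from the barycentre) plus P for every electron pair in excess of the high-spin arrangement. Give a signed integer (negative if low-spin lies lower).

Co³⁺: group 9, so d-count = 9 − 3 = 6.
In the high-spin limit (t2g^4 e_g^2) the orbital term is -0.4Δ₀ = -11300 cm⁻¹, with no excess pairing.
Low-spin t2g^6 e_g^0 gives -2.4Δ₀ = -67800 cm⁻¹, but forming 2 extra pairs costs 2P = 32520 cm⁻¹, so E(LS) = -67800 + 32520 = -35280 cm⁻¹.
E(LS) − E(HS) = -35280 − (-11300) = -23980 cm⁻¹.

-23980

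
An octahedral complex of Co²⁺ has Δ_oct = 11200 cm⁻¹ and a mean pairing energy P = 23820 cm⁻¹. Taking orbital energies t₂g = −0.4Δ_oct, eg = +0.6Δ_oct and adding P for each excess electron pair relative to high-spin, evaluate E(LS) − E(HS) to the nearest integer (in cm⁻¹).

12620

Co sits in group 9; removing 2 electrons leaves Co²⁺ with 9 − 2 = 7 d electrons.
High-spin: t₂g⁵ eg², CFSE = -0.8Δ_oct = -8960 cm⁻¹.
Low-spin t₂g⁶ eg¹ gives -1.8Δ_oct = -20160 cm⁻¹, but forming 1 extra pair costs 1P = 23820 cm⁻¹, so E(LS) = -20160 + 23820 = 3660 cm⁻¹.
Thus E(LS) − E(HS) = 12620 cm⁻¹.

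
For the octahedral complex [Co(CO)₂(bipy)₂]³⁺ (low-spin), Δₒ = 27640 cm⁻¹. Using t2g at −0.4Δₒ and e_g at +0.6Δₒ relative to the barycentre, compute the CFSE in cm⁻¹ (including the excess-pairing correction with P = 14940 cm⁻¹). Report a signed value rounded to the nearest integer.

-36456

Ligand charges: 2×(+0) from CO and 2×(+0) from bipy sum to +0; with overall charge +3, Co is +3.
Group 9 minus oxidation state +3 gives a d⁶ configuration for Co³⁺.
Configuration: t2g^6 e_g^0.
CFSE(orbital) = 6×(-0.4Δₒ) + 0×(0.6Δₒ) = -2.4Δₒ; with Δₒ = 27640 cm⁻¹ that is -66336 cm⁻¹.
Relative to high-spin t2g^4 e_g^2 (1 paired), the low-spin configuration has 2 additional pairs, contributing +2 × 14940 = +29880 cm⁻¹.
Overall CFSE = -66336 + 29880 = -36456 cm⁻¹.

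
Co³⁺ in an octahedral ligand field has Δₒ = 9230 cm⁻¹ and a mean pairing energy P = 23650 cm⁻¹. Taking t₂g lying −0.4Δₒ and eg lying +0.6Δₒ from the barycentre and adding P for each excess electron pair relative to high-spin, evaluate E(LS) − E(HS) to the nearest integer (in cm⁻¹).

Co³⁺: group 9, so d-count = 9 − 3 = 6.
In the high-spin limit (t₂g⁴ eg²) the orbital term is -0.4Δₒ = -3692 cm⁻¹, with no excess pairing.
Low-spin: t₂g⁶ eg⁰, orbital CFSE = -2.4Δₒ = -22152 cm⁻¹; plus 2 excess pairs × P = +47300 cm⁻¹; total 25148 cm⁻¹.
The difference is 25148 − (-3692) = 28840 cm⁻¹, so high-spin lies lower.

28840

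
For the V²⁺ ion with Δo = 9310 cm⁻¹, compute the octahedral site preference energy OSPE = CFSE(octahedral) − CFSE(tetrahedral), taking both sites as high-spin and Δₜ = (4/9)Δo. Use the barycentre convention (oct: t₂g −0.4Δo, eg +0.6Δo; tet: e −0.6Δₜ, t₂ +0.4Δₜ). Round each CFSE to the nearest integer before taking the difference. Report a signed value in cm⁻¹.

V is in group 5, so V²⁺ is d³ (5 − 2 = 3).
Octahedral high-spin t₂g³ eg⁰: CFSE = -1.2 × 9310 = -11172 cm⁻¹.
Tetrahedral e² t₂¹ gives -0.8Δₜ = -0.8 × (4/9) × 9310 = -3310 cm⁻¹.
OSPE = CFSE(oct) − CFSE(tet) = -11172 − (-3310) = -7862 cm⁻¹.

-7862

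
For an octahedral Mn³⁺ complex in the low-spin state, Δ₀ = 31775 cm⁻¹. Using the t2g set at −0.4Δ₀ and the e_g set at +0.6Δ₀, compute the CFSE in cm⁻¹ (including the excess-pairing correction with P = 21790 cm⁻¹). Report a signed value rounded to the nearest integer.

Mn sits in group 7; removing 3 electrons leaves Mn³⁺ with 7 − 3 = 4 d electrons.
Configuration: t2g^4 e_g^0.
CFSE(orbital) = 4×(-0.4Δ₀) + 0×(0.6Δ₀) = -1.6Δ₀; with Δ₀ = 31775 cm⁻¹ that is -50840 cm⁻¹.
High-spin d⁴ would be t2g^3 e_g^1 with 0 pairs; low-spin has 1, so 1 excess pair costs +1P = +21790 cm⁻¹.
Overall CFSE = -50840 + 21790 = -29050 cm⁻¹.

-29050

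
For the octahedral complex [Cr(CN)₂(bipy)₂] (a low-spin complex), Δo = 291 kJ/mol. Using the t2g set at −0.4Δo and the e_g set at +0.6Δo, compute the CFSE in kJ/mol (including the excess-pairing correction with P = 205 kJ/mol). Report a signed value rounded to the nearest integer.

-261

Ligand charges: 2×(-1) from CN⁻ and 2×(+0) from bipy sum to -2; with overall charge +0, Cr is +2.
Group 6 minus oxidation state +2 gives a d⁴ configuration for Cr²⁺.
The d⁴ electrons fill as t2g^4 e_g^0.
CFSE(orbital) = 4×(-0.4Δo) + 0×(0.6Δo) = -1.6Δo; with Δo = 291 kJ/mol that is -466 kJ/mol.
Relative to high-spin t2g^3 e_g^1 (0 paired), the low-spin configuration has 1 additional pair, contributing +1 × 205 = +205 kJ/mol.
Net CFSE = -466 + 205 = -261 kJ/mol.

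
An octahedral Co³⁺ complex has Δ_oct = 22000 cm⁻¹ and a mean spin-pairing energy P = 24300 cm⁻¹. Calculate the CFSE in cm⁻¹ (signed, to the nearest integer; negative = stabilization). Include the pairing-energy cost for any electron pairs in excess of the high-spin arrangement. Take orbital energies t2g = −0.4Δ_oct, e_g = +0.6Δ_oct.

-8800

Co³⁺: group 9, so d-count = 9 − 3 = 6.
Since Δ_oct = 22000 cm⁻¹ < P = 24300 cm⁻¹, the complex adopts the high-spin configuration.
Configuration: t2g^4 e_g^2.
Orbital CFSE = -0.4Δ_oct = -0.4 × 22000 = -8800 cm⁻¹.
High-spin has no excess pairs, so no pairing correction applies.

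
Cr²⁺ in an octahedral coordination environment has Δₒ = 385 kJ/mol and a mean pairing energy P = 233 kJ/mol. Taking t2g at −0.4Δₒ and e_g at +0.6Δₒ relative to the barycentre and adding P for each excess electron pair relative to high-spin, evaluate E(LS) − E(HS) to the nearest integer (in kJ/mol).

-152

Cr²⁺: group 6, so d-count = 6 − 2 = 4.
High-spin: t2g^3 e_g^1, CFSE = -0.6Δₒ = -231 kJ/mol.
For low-spin the configuration is t2g^4 e_g^0: orbital energy -1.6 × 385 = -616 kJ/mol, and 1 additional pair relative to high-spin adds 233 kJ/mol, giving -383 kJ/mol.
The difference is -383 − (-231) = -152 kJ/mol, so low-spin lies lower.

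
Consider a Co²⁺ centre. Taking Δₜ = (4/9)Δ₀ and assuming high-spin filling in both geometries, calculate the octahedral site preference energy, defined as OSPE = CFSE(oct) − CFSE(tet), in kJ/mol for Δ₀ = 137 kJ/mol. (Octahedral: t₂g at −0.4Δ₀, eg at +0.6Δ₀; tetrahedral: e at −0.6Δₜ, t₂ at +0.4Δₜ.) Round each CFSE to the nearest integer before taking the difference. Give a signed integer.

-37

Co sits in group 9; removing 2 electrons leaves Co²⁺ with 9 − 2 = 7 d electrons.
Octahedral (high-spin): t₂g⁵ eg², CFSE = 5(−0.4) + 2(+0.6) = -0.8Δ₀ = -0.8 × 137 = -110 kJ/mol.
In a tetrahedral site the filling is e⁴ t₂³: CFSE(tet) = -1.2Δₜ = -1.2 × (4/9)(137) = -73 kJ/mol.
OSPE = -110 − (-73) = -37 kJ/mol.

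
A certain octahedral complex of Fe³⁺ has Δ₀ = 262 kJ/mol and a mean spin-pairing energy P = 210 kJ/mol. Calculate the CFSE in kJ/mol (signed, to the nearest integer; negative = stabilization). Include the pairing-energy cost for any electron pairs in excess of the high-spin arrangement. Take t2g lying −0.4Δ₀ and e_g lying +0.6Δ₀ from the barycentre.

Group 8 minus oxidation state +3 gives a d⁵ configuration for Fe³⁺.
Here Δ₀ > P (262 > 210), so the low-spin state is favoured.
That gives t2g^5 e_g^0.
Orbital CFSE = -2.0Δ₀ = -2.0 × 262 = -524 kJ/mol.
Excess pairs vs high-spin: 2 − 0 = 2; pairing cost = +420 kJ/mol.
Net CFSE = -524 + 420 = -104 kJ/mol.

-104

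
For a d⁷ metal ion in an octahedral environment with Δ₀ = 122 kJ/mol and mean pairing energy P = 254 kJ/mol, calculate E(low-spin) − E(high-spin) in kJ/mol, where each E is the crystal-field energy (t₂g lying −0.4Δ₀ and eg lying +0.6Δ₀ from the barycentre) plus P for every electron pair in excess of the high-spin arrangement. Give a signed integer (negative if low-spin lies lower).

132

High-spin: t₂g⁵ eg², CFSE = -0.8Δ₀ = -98 kJ/mol.
For low-spin the configuration is t₂g⁶ eg¹: orbital energy -1.8 × 122 = -220 kJ/mol, and 1 additional pair relative to high-spin adds 254 kJ/mol, giving 34 kJ/mol.
The difference is 34 − (-98) = 132 kJ/mol, so high-spin lies lower.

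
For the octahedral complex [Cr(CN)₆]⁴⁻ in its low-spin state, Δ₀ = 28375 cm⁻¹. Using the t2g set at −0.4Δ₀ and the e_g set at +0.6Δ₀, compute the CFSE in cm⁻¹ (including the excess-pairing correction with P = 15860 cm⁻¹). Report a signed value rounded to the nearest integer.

-29540

Each CN⁻ contributes -1; 6 × (-1) = -6. With overall charge -4, Cr is in the +2 oxidation state.
Cr²⁺: group 6, so d-count = 6 − 2 = 4.
Electron filling gives t2g^4 e_g^0.
CFSE(orbital) = 4×(-0.4Δ₀) + 0×(0.6Δ₀) = -1.6Δ₀; with Δ₀ = 28375 cm⁻¹ that is -45400 cm⁻¹.
High-spin d⁴ would be t2g^3 e_g^1 with 0 pairs; low-spin has 1, so 1 excess pair costs +1P = +15860 cm⁻¹.
Net CFSE = -45400 + 15860 = -29540 cm⁻¹.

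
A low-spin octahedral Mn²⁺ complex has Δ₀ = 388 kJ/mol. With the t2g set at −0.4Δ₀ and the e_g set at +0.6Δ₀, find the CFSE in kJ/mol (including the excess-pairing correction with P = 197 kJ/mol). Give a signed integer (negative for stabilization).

Group 7 minus oxidation state +2 gives a d⁵ configuration for Mn²⁺.
The d⁵ electrons fill as t2g^5 e_g^0.
The orbital stabilization is -2.0Δ₀ = -2.0 × 388 = -776 kJ/mol.
Pairing penalty: 2 pairs vs 0 in the high-spin reference → 2 extra × P = 394 kJ/mol.
Combining: -776 + 394 = -382 kJ/mol.

-382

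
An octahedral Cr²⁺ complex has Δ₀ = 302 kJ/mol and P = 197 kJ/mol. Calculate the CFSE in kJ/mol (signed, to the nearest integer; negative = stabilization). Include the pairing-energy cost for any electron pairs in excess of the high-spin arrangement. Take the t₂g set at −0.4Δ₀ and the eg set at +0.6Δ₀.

-286

Group 6 minus oxidation state +2 gives a d⁴ configuration for Cr²⁺.
Here Δ₀ > P (302 > 197), so the low-spin state is favoured.
That gives t₂g⁴ eg⁰.
Orbital CFSE = -1.6Δ₀ = -1.6 × 302 = -483 kJ/mol.
Excess pairs vs high-spin: 1 − 0 = 1; pairing cost = +197 kJ/mol.
Net CFSE = -483 + 197 = -286 kJ/mol.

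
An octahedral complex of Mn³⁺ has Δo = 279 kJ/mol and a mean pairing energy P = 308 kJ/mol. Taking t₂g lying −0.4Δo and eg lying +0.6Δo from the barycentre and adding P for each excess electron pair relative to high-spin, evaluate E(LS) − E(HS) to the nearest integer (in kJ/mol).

29

Mn³⁺: group 7, so d-count = 7 − 3 = 4.
High-spin d⁴ fills as t₂g³ eg¹ with CFSE 3(−0.4) + 1(+0.6) = -0.6Δo = -167 kJ/mol.
For low-spin the configuration is t₂g⁴ eg⁰: orbital energy -1.6 × 279 = -446 kJ/mol, and 1 additional pair relative to high-spin adds 308 kJ/mol, giving -138 kJ/mol.
E(LS) − E(HS) = -138 − (-167) = 29 kJ/mol.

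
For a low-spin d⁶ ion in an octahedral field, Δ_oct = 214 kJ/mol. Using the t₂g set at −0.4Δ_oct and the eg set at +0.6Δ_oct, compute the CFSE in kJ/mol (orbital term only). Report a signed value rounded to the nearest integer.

-514

Electron filling gives t₂g⁶ eg⁰.
The orbital stabilization is -2.4Δ_oct = -2.4 × 214 = -514 kJ/mol.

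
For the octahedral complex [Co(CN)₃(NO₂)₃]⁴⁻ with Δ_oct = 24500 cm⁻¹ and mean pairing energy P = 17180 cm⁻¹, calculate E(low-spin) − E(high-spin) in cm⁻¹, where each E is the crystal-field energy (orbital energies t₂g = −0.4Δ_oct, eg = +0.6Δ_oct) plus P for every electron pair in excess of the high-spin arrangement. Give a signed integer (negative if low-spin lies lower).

Ligand charges: 3×(-1) from CN⁻ and 3×(-1) from NO₂⁻ sum to -6; with overall charge -4, Co is +2.
Co²⁺: group 9, so d-count = 9 − 2 = 7.
High-spin d⁷ fills as t₂g⁵ eg² with CFSE 5(−0.4) + 2(+0.6) = -0.8Δ_oct = -19600 cm⁻¹.
Low-spin: t₂g⁶ eg¹, orbital CFSE = -1.8Δ_oct = -44100 cm⁻¹; plus 1 excess pair × P = +17180 cm⁻¹; total -26920 cm⁻¹.
Thus E(LS) − E(HS) = -7320 cm⁻¹.

-7320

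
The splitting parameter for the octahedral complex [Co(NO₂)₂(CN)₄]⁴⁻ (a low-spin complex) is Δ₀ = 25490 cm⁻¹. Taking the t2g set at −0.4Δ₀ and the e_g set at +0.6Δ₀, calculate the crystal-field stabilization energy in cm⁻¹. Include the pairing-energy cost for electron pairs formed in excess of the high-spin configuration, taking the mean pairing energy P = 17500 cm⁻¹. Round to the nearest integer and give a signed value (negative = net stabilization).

Ligand charges: 2×(-1) from NO₂⁻ and 4×(-1) from CN⁻ sum to -6; with overall charge -4, Co is +2.
Group 9 minus oxidation state +2 gives a d⁷ configuration for Co²⁺.
Electron filling gives t2g^6 e_g^1.
The orbital stabilization is -1.8Δ₀ = -1.8 × 25490 = -45882 cm⁻¹.
Relative to high-spin t2g^5 e_g^2 (2 paired), the low-spin configuration has 1 additional pair, contributing +1 × 17500 = +17500 cm⁻¹.
Combining: -45882 + 17500 = -28382 cm⁻¹.

-28382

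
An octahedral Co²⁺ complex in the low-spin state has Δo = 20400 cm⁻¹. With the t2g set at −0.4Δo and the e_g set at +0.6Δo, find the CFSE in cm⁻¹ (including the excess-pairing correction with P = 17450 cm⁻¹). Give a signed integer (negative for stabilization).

-19270

Co²⁺: group 9, so d-count = 9 − 2 = 7.
Configuration: t2g^6 e_g^1.
The orbital stabilization is -1.8Δo = -1.8 × 20400 = -36720 cm⁻¹.
Pairing penalty: 3 pairs vs 2 in the high-spin reference → 1 extra × P = 17450 cm⁻¹.
Overall CFSE = -36720 + 17450 = -19270 cm⁻¹.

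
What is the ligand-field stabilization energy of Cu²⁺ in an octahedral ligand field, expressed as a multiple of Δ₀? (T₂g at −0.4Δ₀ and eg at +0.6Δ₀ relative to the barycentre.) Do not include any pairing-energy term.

Cu is in group 11, so Cu²⁺ is d⁹ (11 − 2 = 9).
Configuration: t₂g⁶ eg³.
CFSE = 6(-0.4Δ₀) + 3(0.6Δ₀) = -2.4Δ₀ + 1.8Δ₀ = -0.6Δ₀.

-0.6 Δ₀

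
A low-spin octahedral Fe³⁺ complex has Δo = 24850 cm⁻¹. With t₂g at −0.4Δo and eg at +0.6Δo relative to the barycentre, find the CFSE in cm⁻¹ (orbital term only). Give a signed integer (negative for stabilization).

Group 8 minus oxidation state +3 gives a d⁵ configuration for Fe³⁺.
Configuration: t₂g⁵ eg⁰.
Orbital CFSE = 5(-0.4) + 0(0.6) = -2.0Δo = -2.0 × 24850 = -49700 cm⁻¹.

-49700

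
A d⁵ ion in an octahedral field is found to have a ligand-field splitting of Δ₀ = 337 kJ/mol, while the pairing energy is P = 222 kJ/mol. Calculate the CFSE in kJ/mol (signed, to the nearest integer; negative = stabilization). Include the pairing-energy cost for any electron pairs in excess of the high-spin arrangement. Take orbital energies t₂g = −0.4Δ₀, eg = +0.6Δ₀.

Δ₀ > P, so pairing is preferred: the ground state is low-spin.
Configuration: t₂g⁵ eg⁰.
Orbital CFSE = -2.0Δ₀ = -2.0 × 337 = -674 kJ/mol.
Excess pairs vs high-spin: 2 − 0 = 2; pairing cost = +444 kJ/mol.
Net CFSE = -674 + 444 = -230 kJ/mol.

-230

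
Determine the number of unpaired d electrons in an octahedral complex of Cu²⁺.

1

Cu²⁺: group 11, so d-count = 11 − 2 = 9.
Configuration: t₂g⁶ eg³, giving 1 unpaired electron.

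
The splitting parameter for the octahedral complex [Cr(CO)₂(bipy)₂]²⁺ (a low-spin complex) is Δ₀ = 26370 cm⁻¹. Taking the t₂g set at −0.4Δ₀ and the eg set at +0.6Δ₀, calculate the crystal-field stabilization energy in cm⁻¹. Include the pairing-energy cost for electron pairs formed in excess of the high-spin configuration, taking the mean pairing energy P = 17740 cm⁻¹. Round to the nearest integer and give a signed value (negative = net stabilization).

Ligand charges: 2×(+0) from CO and 2×(+0) from bipy sum to +0; with overall charge +2, Cr is +2.
Cr sits in group 6; removing 2 electrons leaves Cr²⁺ with 6 − 2 = 4 d electrons.
Configuration: t₂g⁴ eg⁰.
The orbital stabilization is -1.6Δ₀ = -1.6 × 26370 = -42192 cm⁻¹.
Relative to high-spin t₂g³ eg¹ (0 paired), the low-spin configuration has 1 additional pair, contributing +1 × 17740 = +17740 cm⁻¹.
Combining: -42192 + 17740 = -24452 cm⁻¹.

-24452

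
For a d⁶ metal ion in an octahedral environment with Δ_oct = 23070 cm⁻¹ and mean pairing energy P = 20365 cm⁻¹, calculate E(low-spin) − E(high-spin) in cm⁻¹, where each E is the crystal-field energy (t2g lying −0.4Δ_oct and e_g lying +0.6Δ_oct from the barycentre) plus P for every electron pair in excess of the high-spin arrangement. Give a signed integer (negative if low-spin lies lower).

-5410

High-spin d⁶ fills as t2g^4 e_g^2 with CFSE 4(−0.4) + 2(+0.6) = -0.4Δ_oct = -9228 cm⁻¹.
For low-spin the configuration is t2g^6 e_g^0: orbital energy -2.4 × 23070 = -55368 cm⁻¹, and 2 additional pairs relative to high-spin add 40730 cm⁻¹, giving -14638 cm⁻¹.
The difference is -14638 − (-9228) = -5410 cm⁻¹, so low-spin lies lower.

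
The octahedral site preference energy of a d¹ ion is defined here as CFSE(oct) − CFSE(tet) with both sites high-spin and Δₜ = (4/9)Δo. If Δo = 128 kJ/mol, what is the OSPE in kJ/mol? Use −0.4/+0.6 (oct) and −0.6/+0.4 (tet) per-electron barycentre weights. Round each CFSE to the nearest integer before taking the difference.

Octahedral (high-spin): t₂g¹ eg⁰, CFSE = 1(−0.4) + 0(+0.6) = -0.4Δo = -0.4 × 128 = -51 kJ/mol.
Tetrahedral: e¹ t₂⁰, CFSE = 1(−0.6) + 0(+0.4) = -0.6Δₜ = -0.6 × (4/9) × 128 = -34 kJ/mol.
Subtracting, OSPE = -51 − (-34) = -17 kJ/mol.

-17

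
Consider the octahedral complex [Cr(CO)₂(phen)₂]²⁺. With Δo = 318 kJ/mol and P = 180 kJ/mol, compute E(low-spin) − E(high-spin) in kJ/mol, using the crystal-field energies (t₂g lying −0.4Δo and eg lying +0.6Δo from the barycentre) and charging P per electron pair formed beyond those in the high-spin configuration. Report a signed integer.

-138

Ligand charges: 2×(+0) from CO and 2×(+0) from phen sum to +0; with overall charge +2, Cr is +2.
Cr²⁺: group 6, so d-count = 6 − 2 = 4.
In the high-spin limit (t₂g³ eg¹) the orbital term is -0.6Δo = -191 kJ/mol, with no excess pairing.
For low-spin the configuration is t₂g⁴ eg⁰: orbital energy -1.6 × 318 = -509 kJ/mol, and 1 additional pair relative to high-spin adds 180 kJ/mol, giving -329 kJ/mol.
The difference is -329 − (-191) = -138 kJ/mol, so low-spin lies lower.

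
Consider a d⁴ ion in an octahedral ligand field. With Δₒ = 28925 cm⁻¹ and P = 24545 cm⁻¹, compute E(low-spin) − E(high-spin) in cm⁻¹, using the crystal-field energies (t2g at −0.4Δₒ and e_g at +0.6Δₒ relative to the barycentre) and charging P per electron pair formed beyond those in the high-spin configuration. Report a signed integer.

-4380

High-spin: t2g^3 e_g^1, CFSE = -0.6Δₒ = -17355 cm⁻¹.
For low-spin the configuration is t2g^4 e_g^0: orbital energy -1.6 × 28925 = -46280 cm⁻¹, and 1 additional pair relative to high-spin adds 24545 cm⁻¹, giving -21735 cm⁻¹.
E(LS) − E(HS) = -21735 − (-17355) = -4380 cm⁻¹.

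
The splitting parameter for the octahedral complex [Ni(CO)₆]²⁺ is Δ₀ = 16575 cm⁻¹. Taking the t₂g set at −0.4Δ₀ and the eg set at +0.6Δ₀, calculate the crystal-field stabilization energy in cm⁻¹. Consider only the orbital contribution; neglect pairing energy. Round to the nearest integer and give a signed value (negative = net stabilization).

CO is neutral, so the +2 overall charge sits on Ni: oxidation state +2.
Ni is in group 10, so Ni²⁺ is d⁸ (10 − 2 = 8).
Configuration: t₂g⁶ eg².
Orbital CFSE = 6(-0.4) + 2(0.6) = -1.2Δ₀ = -1.2 × 16575 = -19890 cm⁻¹.

-19890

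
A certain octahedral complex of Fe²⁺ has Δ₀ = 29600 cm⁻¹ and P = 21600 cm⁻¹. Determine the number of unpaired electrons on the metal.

0

Fe is in group 8, so Fe²⁺ is d⁶ (8 − 2 = 6).
Here Δ₀ > P (29600 > 21600), so the low-spin state is favoured.
Filling d⁶ accordingly: t2g^6 e_g^0.
Unpaired electrons: 0.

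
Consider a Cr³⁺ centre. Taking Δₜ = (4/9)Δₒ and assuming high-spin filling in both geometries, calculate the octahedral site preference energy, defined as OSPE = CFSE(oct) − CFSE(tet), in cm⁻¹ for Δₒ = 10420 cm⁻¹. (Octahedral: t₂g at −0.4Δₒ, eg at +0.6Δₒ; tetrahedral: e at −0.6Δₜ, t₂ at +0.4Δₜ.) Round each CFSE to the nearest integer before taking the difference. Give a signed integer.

Cr sits in group 6; removing 3 electrons leaves Cr³⁺ with 6 − 3 = 3 d electrons.
Octahedral high-spin t₂g³ eg⁰: CFSE = -1.2 × 10420 = -12504 cm⁻¹.
Tetrahedral: e² t₂¹, CFSE = 2(−0.6) + 1(+0.4) = -0.8Δₜ = -0.8 × (4/9) × 10420 = -3705 cm⁻¹.
OSPE = CFSE(oct) − CFSE(tet) = -12504 − (-3705) = -8799 cm⁻¹.

-8799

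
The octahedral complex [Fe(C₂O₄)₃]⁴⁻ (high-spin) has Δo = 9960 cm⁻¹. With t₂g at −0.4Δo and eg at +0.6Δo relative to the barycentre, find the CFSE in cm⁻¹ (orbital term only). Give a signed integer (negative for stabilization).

Each C₂O₄²⁻ contributes -2; 3 × (-2) = -6. With overall charge -4, Fe is in the +2 oxidation state.
Fe is in group 8, so Fe²⁺ is d⁶ (8 − 2 = 6).
Configuration: t₂g⁴ eg².
Orbital CFSE = 4(-0.4) + 2(0.6) = -0.4Δo = -0.4 × 9960 = -3984 cm⁻¹.

-3984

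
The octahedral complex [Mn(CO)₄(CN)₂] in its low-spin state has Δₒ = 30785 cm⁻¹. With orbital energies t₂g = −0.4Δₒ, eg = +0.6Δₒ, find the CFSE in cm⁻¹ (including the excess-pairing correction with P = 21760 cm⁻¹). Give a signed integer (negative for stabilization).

-18050

Ligand charges: 4×(+0) from CO and 2×(-1) from CN⁻ sum to -2; with overall charge +0, Mn is +2.
Mn sits in group 7; removing 2 electrons leaves Mn²⁺ with 7 − 2 = 5 d electrons.
The d⁵ electrons fill as t₂g⁵ eg⁰.
CFSE(orbital) = 5×(-0.4Δₒ) + 0×(0.6Δₒ) = -2.0Δₒ; with Δₒ = 30785 cm⁻¹ that is -61570 cm⁻¹.
Relative to high-spin t₂g³ eg² (0 paired), the low-spin configuration has 2 additional pairs, contributing +2 × 21760 = +43520 cm⁻¹.
Combining: -61570 + 43520 = -18050 cm⁻¹.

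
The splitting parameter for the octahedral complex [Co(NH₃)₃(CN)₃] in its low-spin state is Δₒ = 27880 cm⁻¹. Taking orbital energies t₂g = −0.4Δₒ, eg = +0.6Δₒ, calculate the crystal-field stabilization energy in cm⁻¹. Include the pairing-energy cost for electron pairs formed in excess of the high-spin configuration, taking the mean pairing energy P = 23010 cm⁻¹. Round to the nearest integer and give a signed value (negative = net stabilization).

-20892

Ligand charges: 3×(+0) from NH₃ and 3×(-1) from CN⁻ sum to -3; with overall charge +0, Co is +3.
Co³⁺: group 9, so d-count = 9 − 3 = 6.
Configuration: t₂g⁶ eg⁰.
The orbital stabilization is -2.4Δₒ = -2.4 × 27880 = -66912 cm⁻¹.
High-spin d⁶ would be t₂g⁴ eg² with 1 pair; low-spin has 3, so 2 excess pairs cost +2P = +46020 cm⁻¹.
Combining: -66912 + 46020 = -20892 cm⁻¹.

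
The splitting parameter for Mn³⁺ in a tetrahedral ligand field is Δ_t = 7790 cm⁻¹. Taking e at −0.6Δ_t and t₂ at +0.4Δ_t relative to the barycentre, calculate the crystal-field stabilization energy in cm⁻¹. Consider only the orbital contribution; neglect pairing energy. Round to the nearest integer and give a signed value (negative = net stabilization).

Mn is in group 7, so Mn³⁺ is d⁴ (7 − 3 = 4).
Tetrahedral splitting is small, so the complex is high-spin.
Configuration: e² t₂².
The orbital stabilization is -0.4Δ_t = -0.4 × 7790 = -3116 cm⁻¹.

-3116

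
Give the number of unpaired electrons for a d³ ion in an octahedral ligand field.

For octahedral d³ the high- and low-spin configurations coincide.
Configuration: t₂g³ eg⁰, giving 3 unpaired electrons.

3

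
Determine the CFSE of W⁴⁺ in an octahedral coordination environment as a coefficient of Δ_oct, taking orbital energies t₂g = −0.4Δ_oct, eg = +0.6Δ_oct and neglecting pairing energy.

W sits in group 6; removing 4 electrons leaves W⁴⁺ with 6 − 4 = 2 d electrons.
Configuration: t₂g² eg⁰.
CFSE = 2(-0.4Δ_oct) + 0(0.6Δ_oct) = -0.8Δ_oct + 0.0Δ_oct = -0.8Δ_oct.

-0.8 Δ_oct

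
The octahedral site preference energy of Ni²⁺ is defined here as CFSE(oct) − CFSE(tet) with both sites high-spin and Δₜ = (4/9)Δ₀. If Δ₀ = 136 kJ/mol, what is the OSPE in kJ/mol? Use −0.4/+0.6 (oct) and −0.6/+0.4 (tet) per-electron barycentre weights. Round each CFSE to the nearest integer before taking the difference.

Ni²⁺: group 10, so d-count = 10 − 2 = 8.
Octahedral high-spin t₂g⁶ eg²: CFSE = -1.2 × 136 = -163 kJ/mol.
Tetrahedral e⁴ t₂⁴ gives -0.8Δₜ = -0.8 × (4/9) × 136 = -48 kJ/mol.
OSPE = CFSE(oct) − CFSE(tet) = -163 − (-48) = -115 kJ/mol.

-115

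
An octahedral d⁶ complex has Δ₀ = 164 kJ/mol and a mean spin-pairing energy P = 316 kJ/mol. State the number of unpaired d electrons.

4

Since Δ₀ = 164 kJ/mol < P = 316 kJ/mol, the complex adopts the high-spin configuration.
That gives t₂g⁴ eg².
Unpaired electrons: 4.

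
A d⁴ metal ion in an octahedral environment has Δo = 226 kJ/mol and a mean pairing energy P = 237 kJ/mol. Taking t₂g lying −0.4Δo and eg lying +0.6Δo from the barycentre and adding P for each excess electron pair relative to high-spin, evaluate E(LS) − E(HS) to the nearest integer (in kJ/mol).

High-spin: t₂g³ eg¹, CFSE = -0.6Δo = -136 kJ/mol.
Low-spin t₂g⁴ eg⁰ gives -1.6Δo = -362 kJ/mol, but forming 1 extra pair costs 1P = 237 kJ/mol, so E(LS) = -362 + 237 = -125 kJ/mol.
E(LS) − E(HS) = -125 − (-136) = 11 kJ/mol.

11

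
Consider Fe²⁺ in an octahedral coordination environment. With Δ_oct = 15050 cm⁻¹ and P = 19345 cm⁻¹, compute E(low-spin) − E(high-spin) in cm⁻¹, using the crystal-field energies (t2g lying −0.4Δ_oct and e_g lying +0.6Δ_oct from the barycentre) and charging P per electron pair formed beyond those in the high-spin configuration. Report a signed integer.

8590

Fe²⁺: group 8, so d-count = 8 − 2 = 6.
In the high-spin limit (t2g^4 e_g^2) the orbital term is -0.4Δ_oct = -6020 cm⁻¹, with no excess pairing.
For low-spin the configuration is t2g^6 e_g^0: orbital energy -2.4 × 15050 = -36120 cm⁻¹, and 2 additional pairs relative to high-spin add 38690 cm⁻¹, giving 2570 cm⁻¹.
The difference is 2570 − (-6020) = 8590 cm⁻¹, so high-spin lies lower.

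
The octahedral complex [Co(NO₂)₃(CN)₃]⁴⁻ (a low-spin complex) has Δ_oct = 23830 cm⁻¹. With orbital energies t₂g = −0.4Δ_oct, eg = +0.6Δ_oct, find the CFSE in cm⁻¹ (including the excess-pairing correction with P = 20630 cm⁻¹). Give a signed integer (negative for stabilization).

-22264

Ligand charges: 3×(-1) from NO₂⁻ and 3×(-1) from CN⁻ sum to -6; with overall charge -4, Co is +2.
Co²⁺: group 9, so d-count = 9 − 2 = 7.
Configuration: t₂g⁶ eg¹.
The orbital stabilization is -1.8Δ_oct = -1.8 × 23830 = -42894 cm⁻¹.
High-spin d⁷ would be t₂g⁵ eg² with 2 pairs; low-spin has 3, so 1 excess pair costs +1P = +20630 cm⁻¹.
Combining: -42894 + 20630 = -22264 cm⁻¹.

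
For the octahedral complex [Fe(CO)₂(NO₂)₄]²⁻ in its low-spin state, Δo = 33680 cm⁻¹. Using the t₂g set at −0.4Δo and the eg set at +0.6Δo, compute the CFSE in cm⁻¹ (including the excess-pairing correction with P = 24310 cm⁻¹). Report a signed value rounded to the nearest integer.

-32212

Ligand charges: 2×(+0) from CO and 4×(-1) from NO₂⁻ sum to -4; with overall charge -2, Fe is +2.
Fe²⁺: group 8, so d-count = 8 − 2 = 6.
Configuration: t₂g⁶ eg⁰.
The orbital stabilization is -2.4Δo = -2.4 × 33680 = -80832 cm⁻¹.
Relative to high-spin t₂g⁴ eg² (1 paired), the low-spin configuration has 2 additional pairs, contributing +2 × 24310 = +48620 cm⁻¹.
Net CFSE = -80832 + 48620 = -32212 cm⁻¹.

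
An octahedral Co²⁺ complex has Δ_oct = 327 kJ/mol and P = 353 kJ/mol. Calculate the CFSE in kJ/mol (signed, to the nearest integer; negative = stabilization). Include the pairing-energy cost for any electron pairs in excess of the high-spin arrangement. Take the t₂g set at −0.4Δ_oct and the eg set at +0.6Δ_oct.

-262

Co²⁺: group 9, so d-count = 9 − 2 = 7.
Since Δ_oct = 327 kJ/mol < P = 353 kJ/mol, the complex adopts the high-spin configuration.
That gives t₂g⁵ eg².
Orbital CFSE = -0.8Δ_oct = -0.8 × 327 = -262 kJ/mol.
High-spin has no excess pairs, so no pairing correction applies.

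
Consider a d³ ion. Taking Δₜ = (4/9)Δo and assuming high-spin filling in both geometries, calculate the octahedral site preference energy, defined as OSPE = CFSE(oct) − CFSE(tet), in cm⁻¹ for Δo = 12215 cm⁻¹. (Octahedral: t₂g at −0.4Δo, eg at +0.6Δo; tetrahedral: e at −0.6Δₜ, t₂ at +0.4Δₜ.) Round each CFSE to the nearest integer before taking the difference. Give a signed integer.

-10315

Octahedral (high-spin): t₂g³ eg⁰, CFSE = 3(−0.4) + 0(+0.6) = -1.2Δo = -1.2 × 12215 = -14658 cm⁻¹.
Tetrahedral e² t₂¹ gives -0.8Δₜ = -0.8 × (4/9) × 12215 = -4343 cm⁻¹.
Subtracting, OSPE = -14658 − (-4343) = -10315 cm⁻¹.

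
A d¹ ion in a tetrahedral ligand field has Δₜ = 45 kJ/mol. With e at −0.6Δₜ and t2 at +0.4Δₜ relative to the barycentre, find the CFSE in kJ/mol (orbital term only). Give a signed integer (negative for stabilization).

Tetrahedral splitting is small, so the complex is high-spin.
Electron filling gives e^1 t2^0.
CFSE(orbital) = 1×(-0.6Δₜ) + 0×(0.4Δₜ) = -0.6Δₜ; with Δₜ = 45 kJ/mol that is -27 kJ/mol.

-27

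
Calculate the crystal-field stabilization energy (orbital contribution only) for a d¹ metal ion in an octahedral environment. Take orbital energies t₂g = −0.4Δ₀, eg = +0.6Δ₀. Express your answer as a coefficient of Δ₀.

Configuration: t₂g¹ eg⁰.
CFSE = 1(-0.4Δ₀) + 0(0.6Δ₀) = -0.4Δ₀ + 0.0Δ₀ = -0.4Δ₀.

-0.4 Δ₀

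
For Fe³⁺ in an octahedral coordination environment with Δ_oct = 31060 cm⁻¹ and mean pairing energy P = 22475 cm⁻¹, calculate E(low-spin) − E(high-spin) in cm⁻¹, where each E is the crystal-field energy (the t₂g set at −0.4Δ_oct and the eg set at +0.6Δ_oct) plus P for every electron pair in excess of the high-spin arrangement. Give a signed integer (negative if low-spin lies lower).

-17170

Fe sits in group 8; removing 3 electrons leaves Fe³⁺ with 8 − 3 = 5 d electrons.
High-spin: t₂g³ eg², CFSE = 0.0Δ_oct = 0 cm⁻¹.
Low-spin: t₂g⁵ eg⁰, orbital CFSE = -2.0Δ_oct = -62120 cm⁻¹; plus 2 excess pairs × P = +44950 cm⁻¹; total -17170 cm⁻¹.
Thus E(LS) − E(HS) = -17170 cm⁻¹.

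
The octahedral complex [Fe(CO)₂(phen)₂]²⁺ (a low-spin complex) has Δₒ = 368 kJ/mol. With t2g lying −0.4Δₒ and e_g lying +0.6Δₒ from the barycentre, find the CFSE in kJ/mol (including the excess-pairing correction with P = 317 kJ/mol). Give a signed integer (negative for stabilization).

Ligand charges: 2×(+0) from CO and 2×(+0) from phen sum to +0; with overall charge +2, Fe is +2.
Group 8 minus oxidation state +2 gives a d⁶ configuration for Fe²⁺.
The d⁶ electrons fill as t2g^6 e_g^0.
CFSE(orbital) = 6×(-0.4Δₒ) + 0×(0.6Δₒ) = -2.4Δₒ; with Δₒ = 368 kJ/mol that is -883 kJ/mol.
Relative to high-spin t2g^4 e_g^2 (1 paired), the low-spin configuration has 2 additional pairs, contributing +2 × 317 = +634 kJ/mol.
Overall CFSE = -883 + 634 = -249 kJ/mol.

-249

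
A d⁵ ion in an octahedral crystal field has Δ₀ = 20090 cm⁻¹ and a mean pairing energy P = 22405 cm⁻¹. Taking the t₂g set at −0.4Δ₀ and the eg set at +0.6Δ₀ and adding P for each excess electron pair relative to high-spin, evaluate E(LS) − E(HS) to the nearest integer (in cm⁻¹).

High-spin d⁵ fills as t₂g³ eg² with CFSE 3(−0.4) + 2(+0.6) = 0.0Δ₀ = 0 cm⁻¹.
Low-spin t₂g⁵ eg⁰ gives -2.0Δ₀ = -40180 cm⁻¹, but forming 2 extra pairs costs 2P = 44810 cm⁻¹, so E(LS) = -40180 + 44810 = 4630 cm⁻¹.
Thus E(LS) − E(HS) = 4630 cm⁻¹.

4630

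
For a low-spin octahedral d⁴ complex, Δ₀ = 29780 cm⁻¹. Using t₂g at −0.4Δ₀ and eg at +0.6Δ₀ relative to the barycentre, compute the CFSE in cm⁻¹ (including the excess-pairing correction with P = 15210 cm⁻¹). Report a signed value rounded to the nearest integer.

The d⁴ electrons fill as t₂g⁴ eg⁰.
CFSE(orbital) = 4×(-0.4Δ₀) + 0×(0.6Δ₀) = -1.6Δ₀; with Δ₀ = 29780 cm⁻¹ that is -47648 cm⁻¹.
Relative to high-spin t₂g³ eg¹ (0 paired), the low-spin configuration has 1 additional pair, contributing +1 × 15210 = +15210 cm⁻¹.
Combining: -47648 + 15210 = -32438 cm⁻¹.

-32438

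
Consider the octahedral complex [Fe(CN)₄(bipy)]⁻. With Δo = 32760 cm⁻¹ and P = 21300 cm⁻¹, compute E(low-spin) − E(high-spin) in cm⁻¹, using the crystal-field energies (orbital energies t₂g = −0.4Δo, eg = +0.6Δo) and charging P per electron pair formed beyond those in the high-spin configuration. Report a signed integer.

Ligand charges: 4×(-1) from CN⁻ and 1×(+0) from bipy sum to -4; with overall charge -1, Fe is +3.
Fe sits in group 8; removing 3 electrons leaves Fe³⁺ with 8 − 3 = 5 d electrons.
High-spin d⁵ fills as t₂g³ eg² with CFSE 3(−0.4) + 2(+0.6) = 0.0Δo = 0 cm⁻¹.
Low-spin t₂g⁵ eg⁰ gives -2.0Δo = -65520 cm⁻¹, but forming 2 extra pairs costs 2P = 42600 cm⁻¹, so E(LS) = -65520 + 42600 = -22920 cm⁻¹.
E(LS) − E(HS) = -22920 − (0) = -22920 cm⁻¹.

-22920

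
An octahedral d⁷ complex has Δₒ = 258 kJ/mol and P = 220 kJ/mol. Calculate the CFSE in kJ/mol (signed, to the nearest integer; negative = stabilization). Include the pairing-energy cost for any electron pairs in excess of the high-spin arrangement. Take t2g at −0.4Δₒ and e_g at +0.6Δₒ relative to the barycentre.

-244

With Δₒ > P the complex is low-spin.
Configuration: t2g^6 e_g^1.
Orbital CFSE = -1.8Δₒ = -1.8 × 258 = -464 kJ/mol.
Excess pairs vs high-spin: 3 − 2 = 1; pairing cost = +220 kJ/mol.
Net CFSE = -464 + 220 = -244 kJ/mol.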